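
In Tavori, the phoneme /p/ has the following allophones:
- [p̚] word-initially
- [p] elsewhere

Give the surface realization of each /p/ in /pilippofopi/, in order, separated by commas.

Occurrence 1 (position 1): word-initially → [p̚].
Occurrence 2 (position 5): no conditioning environment matches → elsewhere allophone [p].
Occurrence 3 (position 6): no conditioning environment matches → elsewhere allophone [p].
Occurrence 4 (position 10): no conditioning environment matches → elsewhere allophone [p].

[p̚], [p], [p], [p]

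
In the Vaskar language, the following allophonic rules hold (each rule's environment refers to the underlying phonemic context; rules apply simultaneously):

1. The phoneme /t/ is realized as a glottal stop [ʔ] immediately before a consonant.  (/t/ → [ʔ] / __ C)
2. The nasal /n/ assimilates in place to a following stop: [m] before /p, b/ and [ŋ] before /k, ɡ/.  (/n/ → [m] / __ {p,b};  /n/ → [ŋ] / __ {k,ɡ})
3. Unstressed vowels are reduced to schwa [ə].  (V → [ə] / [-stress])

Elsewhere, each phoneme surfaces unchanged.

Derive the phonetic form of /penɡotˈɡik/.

[pəŋɡəʔˈɡik]

/p/ stays [p].
/e/ (between /p/ and /n/): in an unstressed syllable, so rule 3 applies → [ə].
/n/ — between /e/ and /ɡ/, before a labial or velar stop — surfaces as [ŋ] (rule 2).
/ɡ/ stays [ɡ].
/o/ (between /ɡ/ and /t/) occurs in an unstressed syllable → [ə] by rule 3.
/t/ (between /o/ and /ɡ/): immediately before a consonant, so rule 1 applies → [ʔ].
/ɡ/ stays [ɡ].
/i/ (between /ɡ/ and /k/) is in the target of rule 3 but the environment (in an unstressed syllable) is not met → [i].
/k/ stays [k].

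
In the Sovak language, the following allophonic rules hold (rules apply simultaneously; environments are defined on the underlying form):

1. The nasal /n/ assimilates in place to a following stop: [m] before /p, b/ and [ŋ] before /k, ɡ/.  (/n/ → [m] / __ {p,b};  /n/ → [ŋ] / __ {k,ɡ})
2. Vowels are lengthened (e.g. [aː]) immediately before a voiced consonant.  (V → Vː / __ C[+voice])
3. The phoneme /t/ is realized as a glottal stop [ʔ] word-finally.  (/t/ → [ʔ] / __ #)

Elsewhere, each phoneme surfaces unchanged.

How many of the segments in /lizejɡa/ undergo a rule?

2

Segments that undergo a rule: /i/ → [iː] (rule 2); /e/ → [eː] (rule 2).
All other segments surface unchanged.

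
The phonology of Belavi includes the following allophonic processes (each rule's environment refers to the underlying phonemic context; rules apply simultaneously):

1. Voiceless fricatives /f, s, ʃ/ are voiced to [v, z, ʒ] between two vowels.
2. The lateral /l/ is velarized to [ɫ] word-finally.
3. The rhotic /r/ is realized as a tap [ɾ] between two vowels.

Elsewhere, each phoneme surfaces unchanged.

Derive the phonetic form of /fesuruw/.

[fezuɾuw]

/f/ (word-initial) fails the environment for rule 1, so it stays [f].
/e/ (between /f/ and /s/): no rule targets it → [e].
Rule 1 applies to /s/ (between /e/ and /u/: between two vowels) → [z].
/u/ (between /s/ and /r/) is unaffected → [u].
/r/ (between /u/ and /u/) occurs between two vowels → [ɾ] by rule 3.
/u/ stays [u].
/w/ stays [w].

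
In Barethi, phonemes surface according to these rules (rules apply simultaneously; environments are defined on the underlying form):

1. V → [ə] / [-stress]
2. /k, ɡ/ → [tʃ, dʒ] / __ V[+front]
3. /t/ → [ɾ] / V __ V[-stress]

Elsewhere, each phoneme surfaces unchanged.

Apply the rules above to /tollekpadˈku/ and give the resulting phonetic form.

[təlləkpədˈku]

/t/ — word-initial; rule 3 does not apply here → [t].
Rule 1 applies to /o/ (between /t/ and /l/: in an unstressed syllable) → [ə].
/l/ stays [l].
/l/ (between /l/ and /e/): no rule targets it → [l].
/e/ — between /l/ and /k/, in an unstressed syllable — surfaces as [ə] (rule 1).
/k/ (between /e/ and /p/) is in the target of rule 2 but the environment (before a front vowel) is not met → [k].
/p/ stays [p].
Rule 1 applies to /a/ (between /p/ and /d/: in an unstressed syllable) → [ə].
/d/ (between /a/ and /k/): no rule targets it → [d].
/k/ — between /d/ and /u/; rule 2 does not apply here → [k].
/u/ (word-final) fails the environment for rule 1, so it stays [u].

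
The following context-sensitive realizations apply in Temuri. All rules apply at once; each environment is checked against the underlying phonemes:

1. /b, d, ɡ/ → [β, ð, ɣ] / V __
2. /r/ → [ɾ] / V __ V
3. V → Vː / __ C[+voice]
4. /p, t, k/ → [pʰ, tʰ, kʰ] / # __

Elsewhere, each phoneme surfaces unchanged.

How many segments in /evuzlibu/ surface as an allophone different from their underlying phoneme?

4

Segments that undergo a rule: /e/ → [eː] (rule 3); /u/ → [uː] (rule 3); /i/ → [iː] (rule 3); /b/ → [β] (rule 1).
All other segments surface unchanged.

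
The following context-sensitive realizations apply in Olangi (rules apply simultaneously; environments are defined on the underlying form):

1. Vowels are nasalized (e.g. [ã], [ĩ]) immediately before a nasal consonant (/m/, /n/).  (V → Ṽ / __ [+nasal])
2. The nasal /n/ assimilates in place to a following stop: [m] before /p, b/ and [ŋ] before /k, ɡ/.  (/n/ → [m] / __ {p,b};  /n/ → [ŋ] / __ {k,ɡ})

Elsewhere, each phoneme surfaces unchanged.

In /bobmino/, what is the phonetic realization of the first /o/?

[o]

/o/ (between /b/ and /b/) is in the target of rule 1 but the environment (before a nasal consonant) is not met → [o].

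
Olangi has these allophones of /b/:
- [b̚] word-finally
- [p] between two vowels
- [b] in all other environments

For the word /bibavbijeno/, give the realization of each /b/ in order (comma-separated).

[b], [p], [b]

Occurrence 1 (position 1): no conditioning environment matches → elsewhere allophone [b].
Occurrence 2 (position 3): between two vowels → [p].
Occurrence 3 (position 6): no conditioning environment matches → elsewhere allophone [b].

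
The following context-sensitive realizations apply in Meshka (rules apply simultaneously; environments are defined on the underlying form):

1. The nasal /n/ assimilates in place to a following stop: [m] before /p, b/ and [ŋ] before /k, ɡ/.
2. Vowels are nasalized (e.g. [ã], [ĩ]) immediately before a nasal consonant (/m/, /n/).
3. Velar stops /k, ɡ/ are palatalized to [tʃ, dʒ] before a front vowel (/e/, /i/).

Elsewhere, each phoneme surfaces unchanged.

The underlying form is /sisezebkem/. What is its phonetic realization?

[sisezebtʃẽm]

/s/ — not in any rule's target class → [s].
/i/ (between /s/ and /s/): rule 2 targets it, but not before a nasal consonant → unchanged [i].
/s/ (between /i/ and /e/) is unaffected → [s].
/e/ (between /s/ and /z/) is in the target of rule 2 but the environment (before a nasal consonant) is not met → [e].
/z/ stays [z].
/e/ — between /z/ and /b/; rule 2 does not apply here → [e].
/b/ (between /e/ and /k/) is unaffected → [b].
/k/ — between /b/ and /e/, before a front vowel — surfaces as [tʃ] (rule 3).
/e/ meets the environment for rule 2 (before a nasal consonant) → [ẽ].
/m/ (word-final) is unaffected → [m].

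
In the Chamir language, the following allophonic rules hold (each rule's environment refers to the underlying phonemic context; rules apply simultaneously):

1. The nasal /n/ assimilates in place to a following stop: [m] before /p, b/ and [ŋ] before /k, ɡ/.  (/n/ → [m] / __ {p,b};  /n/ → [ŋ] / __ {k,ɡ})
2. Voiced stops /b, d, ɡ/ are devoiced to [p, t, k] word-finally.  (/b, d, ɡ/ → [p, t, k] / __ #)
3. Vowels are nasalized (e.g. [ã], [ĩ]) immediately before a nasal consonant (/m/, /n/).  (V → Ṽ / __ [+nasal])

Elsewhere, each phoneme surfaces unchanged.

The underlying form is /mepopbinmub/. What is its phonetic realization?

/e/ (between /m/ and /p/): rule 3 targets it, but not before a nasal consonant → unchanged [e].
/o/ (between /p/ and /p/) is in the target of rule 3 but the environment (before a nasal consonant) is not met → [o].
/b/ — between /p/ and /i/; rule 2 does not apply here → [b].
Rule 3 applies to /i/ (between /b/ and /n/: before a nasal consonant) → [ĩ].
/n/ (between /i/ and /m/) is in the target of rule 1 but the environment (before a labial or velar stop) is not met → [n].
/u/ — between /m/ and /b/; rule 3 does not apply here → [u].
/b/ meets the environment for rule 2 (word-finally) → [p].

[mepopbĩnmup]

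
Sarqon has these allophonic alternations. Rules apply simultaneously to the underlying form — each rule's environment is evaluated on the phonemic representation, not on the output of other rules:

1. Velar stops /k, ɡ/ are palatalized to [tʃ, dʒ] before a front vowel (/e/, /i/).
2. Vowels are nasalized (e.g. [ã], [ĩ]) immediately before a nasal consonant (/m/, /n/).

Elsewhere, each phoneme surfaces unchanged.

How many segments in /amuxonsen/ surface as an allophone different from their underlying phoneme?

3

Segments that undergo a rule: /a/ → [ã] (rule 2); /o/ → [õ] (rule 2); /e/ → [ẽ] (rule 2).
All other segments surface unchanged.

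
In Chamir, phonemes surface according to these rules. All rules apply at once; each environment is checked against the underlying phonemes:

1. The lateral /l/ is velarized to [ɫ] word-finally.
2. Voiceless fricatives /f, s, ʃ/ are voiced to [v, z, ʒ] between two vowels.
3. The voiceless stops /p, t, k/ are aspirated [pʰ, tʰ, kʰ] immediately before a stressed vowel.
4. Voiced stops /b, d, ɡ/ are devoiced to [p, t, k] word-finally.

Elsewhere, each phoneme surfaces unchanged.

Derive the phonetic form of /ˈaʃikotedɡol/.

/a/ (word-initial) is unaffected → [a].
/ʃ/ (between /a/ and /i/) occurs between two vowels → [ʒ] by rule 2.
/i/ (between /ʃ/ and /k/): no rule targets it → [i].
/k/ (between /i/ and /o/) fails the environment for rule 3, so it stays [k].
/o/ — not in any rule's target class → [o].
/t/ (between /o/ and /e/) fails the environment for rule 3, so it stays [t].
/e/ (between /t/ and /d/): no rule targets it → [e].
/d/ — between /e/ and /ɡ/; rule 4 does not apply here → [d].
/ɡ/ (between /d/ and /o/): rule 4 targets it, but not word-finally → unchanged [ɡ].
/o/ (between /ɡ/ and /l/) is unaffected → [o].
Rule 1 applies to /l/ (word-final: word-finally) → [ɫ].

[ˈaʒikotedɡoɫ]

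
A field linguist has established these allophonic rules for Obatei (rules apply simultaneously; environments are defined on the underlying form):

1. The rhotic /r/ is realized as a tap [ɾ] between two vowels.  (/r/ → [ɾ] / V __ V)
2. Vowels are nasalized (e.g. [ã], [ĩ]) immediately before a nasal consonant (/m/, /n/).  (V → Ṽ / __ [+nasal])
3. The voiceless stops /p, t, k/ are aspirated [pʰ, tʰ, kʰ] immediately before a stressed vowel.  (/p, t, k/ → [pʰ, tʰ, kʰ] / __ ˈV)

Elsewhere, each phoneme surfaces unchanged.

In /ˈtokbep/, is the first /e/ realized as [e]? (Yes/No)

Yes

/e/ — between /b/ and /p/; rule 2 does not apply here → [e].
The actual realization is [e], which matches [e].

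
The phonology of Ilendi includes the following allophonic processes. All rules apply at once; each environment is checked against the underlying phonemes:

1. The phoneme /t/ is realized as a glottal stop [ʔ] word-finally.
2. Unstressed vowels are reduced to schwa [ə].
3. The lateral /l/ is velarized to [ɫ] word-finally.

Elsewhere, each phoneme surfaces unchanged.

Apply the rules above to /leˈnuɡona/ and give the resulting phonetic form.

[ləˈnuɡənə]

/l/ (word-initial) fails the environment for rule 3, so it stays [l].
/e/ (between /l/ and /n/) occurs in an unstressed syllable → [ə] by rule 2.
/n/ stays [n].
/u/ (between /n/ and /ɡ/) fails the environment for rule 2, so it stays [u].
/ɡ/ (between /u/ and /o/) is unaffected → [ɡ].
Rule 2 applies to /o/ (between /ɡ/ and /n/: in an unstressed syllable) → [ə].
/n/ — not in any rule's target class → [n].
/a/ (word-final): in an unstressed syllable, so rule 2 applies → [ə].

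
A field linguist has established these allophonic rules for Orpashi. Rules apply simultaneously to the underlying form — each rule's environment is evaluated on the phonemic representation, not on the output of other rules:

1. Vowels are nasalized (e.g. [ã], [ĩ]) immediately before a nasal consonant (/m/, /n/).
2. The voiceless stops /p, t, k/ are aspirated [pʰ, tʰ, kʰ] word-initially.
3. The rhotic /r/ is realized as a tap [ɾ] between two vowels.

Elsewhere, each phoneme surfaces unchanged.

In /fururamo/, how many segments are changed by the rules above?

3

Segments that undergo a rule: /r/ → [ɾ] (rule 3); /r/ → [ɾ] (rule 3); /a/ → [ã] (rule 1).
All other segments surface unchanged.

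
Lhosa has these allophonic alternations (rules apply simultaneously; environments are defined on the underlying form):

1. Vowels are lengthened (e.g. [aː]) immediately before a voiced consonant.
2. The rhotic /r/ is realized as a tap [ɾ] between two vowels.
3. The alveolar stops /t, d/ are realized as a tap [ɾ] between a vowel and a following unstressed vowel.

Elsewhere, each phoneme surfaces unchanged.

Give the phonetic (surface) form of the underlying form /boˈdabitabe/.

[boːˈdaːbiɾaːbe]

/b/ stays [b].
/o/ — between /b/ and /d/, before a voiced consonant — surfaces as [oː] (rule 1).
/d/ (between /o/ and /a/) is in the target of rule 3 but the environment (between a vowel and a following unstressed vowel) is not met → [d].
/a/ meets the environment for rule 1 (before a voiced consonant) → [aː].
/b/ stays [b].
/i/ (between /b/ and /t/): rule 1 targets it, but not before a voiced consonant → unchanged [i].
/t/ — between /i/ and /a/, between a vowel and a following unstressed vowel — surfaces as [ɾ] (rule 3).
/a/ meets the environment for rule 1 (before a voiced consonant) → [aː].
/b/ (between /a/ and /e/): no rule targets it → [b].
/e/ (word-final): rule 1 targets it, but not before a voiced consonant → unchanged [e].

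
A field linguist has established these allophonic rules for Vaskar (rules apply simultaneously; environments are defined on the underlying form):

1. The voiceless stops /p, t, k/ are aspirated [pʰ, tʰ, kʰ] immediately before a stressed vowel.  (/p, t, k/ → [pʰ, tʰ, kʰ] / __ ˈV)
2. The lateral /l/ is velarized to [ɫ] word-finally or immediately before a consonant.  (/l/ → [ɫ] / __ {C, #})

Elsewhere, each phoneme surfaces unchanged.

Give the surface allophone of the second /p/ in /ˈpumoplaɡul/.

[p]

/p/ (between /o/ and /l/): rule 1 targets it, but not immediately before a stressed vowel → unchanged [p].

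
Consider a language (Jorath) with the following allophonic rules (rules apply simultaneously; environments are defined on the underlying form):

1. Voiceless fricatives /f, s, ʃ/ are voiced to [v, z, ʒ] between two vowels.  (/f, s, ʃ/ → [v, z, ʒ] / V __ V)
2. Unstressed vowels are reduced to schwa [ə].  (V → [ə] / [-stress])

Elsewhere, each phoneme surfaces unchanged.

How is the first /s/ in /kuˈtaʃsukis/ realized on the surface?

/s/ (between /ʃ/ and /u/) fails the environment for rule 1, so it stays [s].

[s]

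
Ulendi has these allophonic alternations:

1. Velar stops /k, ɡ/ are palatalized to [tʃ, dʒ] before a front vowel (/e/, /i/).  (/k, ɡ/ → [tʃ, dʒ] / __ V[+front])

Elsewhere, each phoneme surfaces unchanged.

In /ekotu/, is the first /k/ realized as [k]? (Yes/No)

/k/ (between /e/ and /o/) is in the target of rule 1 but the environment (before a front vowel) is not met → [k].
The actual realization is [k], which matches [k].

Yes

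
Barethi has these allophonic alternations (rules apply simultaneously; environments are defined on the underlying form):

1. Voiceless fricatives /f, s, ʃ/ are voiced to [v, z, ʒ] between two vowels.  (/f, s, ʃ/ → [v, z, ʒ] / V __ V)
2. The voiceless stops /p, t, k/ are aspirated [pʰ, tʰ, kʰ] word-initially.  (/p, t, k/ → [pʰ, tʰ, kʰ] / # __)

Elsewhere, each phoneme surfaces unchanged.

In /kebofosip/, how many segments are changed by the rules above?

3

Segments that undergo a rule: /k/ → [kʰ] (rule 2); /f/ → [v] (rule 1); /s/ → [z] (rule 1).
All other segments surface unchanged.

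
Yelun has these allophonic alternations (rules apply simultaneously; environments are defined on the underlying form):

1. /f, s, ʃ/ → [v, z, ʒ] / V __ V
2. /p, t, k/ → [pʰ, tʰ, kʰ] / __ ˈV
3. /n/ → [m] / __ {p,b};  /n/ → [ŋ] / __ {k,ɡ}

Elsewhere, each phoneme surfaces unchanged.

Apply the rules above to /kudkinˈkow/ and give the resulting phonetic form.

/k/ (word-initial) fails the environment for rule 2, so it stays [k].
/k/ — between /d/ and /i/; rule 2 does not apply here → [k].
Rule 3 applies to /n/ (between /i/ and /k/: before a labial or velar stop) → [ŋ].
/k/ — between /n/ and /o/, immediately before a stressed vowel — surfaces as [kʰ] (rule 2).

[kudkiŋˈkʰow]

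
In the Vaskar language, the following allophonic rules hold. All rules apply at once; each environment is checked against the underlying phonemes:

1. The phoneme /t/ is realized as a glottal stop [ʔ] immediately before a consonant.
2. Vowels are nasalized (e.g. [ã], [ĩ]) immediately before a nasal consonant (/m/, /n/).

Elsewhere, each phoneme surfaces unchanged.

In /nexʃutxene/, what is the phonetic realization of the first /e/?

/e/ (between /n/ and /x/) is in the target of rule 2 but the environment (before a nasal consonant) is not met → [e].

[e]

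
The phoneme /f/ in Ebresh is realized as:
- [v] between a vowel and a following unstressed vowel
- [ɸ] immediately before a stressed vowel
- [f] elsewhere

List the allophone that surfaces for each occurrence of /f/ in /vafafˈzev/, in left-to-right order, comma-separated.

[v], [f]

Occurrence 1 (position 3): between a vowel and a following unstressed vowel → [v].
Occurrence 2 (position 5): no conditioning environment matches → elsewhere allophone [f].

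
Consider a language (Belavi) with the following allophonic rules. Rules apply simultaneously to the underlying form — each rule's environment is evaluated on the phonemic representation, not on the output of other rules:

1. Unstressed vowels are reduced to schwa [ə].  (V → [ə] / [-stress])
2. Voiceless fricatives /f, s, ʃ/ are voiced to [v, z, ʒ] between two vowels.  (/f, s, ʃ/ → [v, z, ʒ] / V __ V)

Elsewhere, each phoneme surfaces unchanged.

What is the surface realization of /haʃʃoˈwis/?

[həʃʃəˈwis]

/h/ — not in any rule's target class → [h].
Rule 1 applies to /a/ (between /h/ and /ʃ/: in an unstressed syllable) → [ə].
/ʃ/ (between /a/ and /ʃ/): rule 2 targets it, but not between two vowels → unchanged [ʃ].
/ʃ/ (between /ʃ/ and /o/): rule 2 targets it, but not between two vowels → unchanged [ʃ].
/o/ meets the environment for rule 1 (in an unstressed syllable) → [ə].
/w/ stays [w].
/i/ (between /w/ and /s/) is in the target of rule 1 but the environment (in an unstressed syllable) is not met → [i].
/s/ (word-final) is in the target of rule 2 but the environment (between two vowels) is not met → [s].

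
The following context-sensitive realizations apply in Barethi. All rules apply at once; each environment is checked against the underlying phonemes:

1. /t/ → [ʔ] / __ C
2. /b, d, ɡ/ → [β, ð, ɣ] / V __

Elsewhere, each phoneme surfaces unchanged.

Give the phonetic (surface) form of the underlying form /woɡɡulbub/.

/w/ — not in any rule's target class → [w].
/o/ — not in any rule's target class → [o].
/ɡ/ (between /o/ and /ɡ/): immediately after a vowel, so rule 2 applies → [ɣ].
/ɡ/ (between /ɡ/ and /u/) is in the target of rule 2 but the environment (immediately after a vowel) is not met → [ɡ].
/u/ (between /ɡ/ and /l/) is unaffected → [u].
/l/ stays [l].
/b/ — between /l/ and /u/; rule 2 does not apply here → [b].
/u/ (between /b/ and /b/): no rule targets it → [u].
/b/ (word-final): immediately after a vowel, so rule 2 applies → [β].

[woɣɡulbuβ]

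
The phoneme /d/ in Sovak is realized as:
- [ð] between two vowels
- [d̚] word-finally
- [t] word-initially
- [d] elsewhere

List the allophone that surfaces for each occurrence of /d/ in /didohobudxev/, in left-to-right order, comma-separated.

Occurrence 1 (position 1): word-initially → [t].
Occurrence 2 (position 3): between two vowels → [ð].
Occurrence 3 (position 9): no conditioning environment matches → elsewhere allophone [d].

[t], [ð], [d]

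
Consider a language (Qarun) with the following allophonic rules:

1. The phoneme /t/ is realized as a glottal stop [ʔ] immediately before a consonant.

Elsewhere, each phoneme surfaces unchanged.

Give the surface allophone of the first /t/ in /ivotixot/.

/t/ (between /o/ and /i/): rule 1 targets it, but not immediately before a consonant → unchanged [t].

[t]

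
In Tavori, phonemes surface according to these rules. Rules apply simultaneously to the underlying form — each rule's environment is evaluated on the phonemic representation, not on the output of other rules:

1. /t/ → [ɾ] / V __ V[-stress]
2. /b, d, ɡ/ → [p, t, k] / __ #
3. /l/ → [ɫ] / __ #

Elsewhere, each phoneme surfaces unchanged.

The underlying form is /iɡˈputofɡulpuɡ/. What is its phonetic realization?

[iɡˈpuɾofɡulpuk]

/ɡ/ (between /i/ and /p/) is in the target of rule 2 but the environment (word-finally) is not met → [ɡ].
/t/ — between /u/ and /o/, between a vowel and a following unstressed vowel — surfaces as [ɾ] (rule 1).
/ɡ/ (between /f/ and /u/) is in the target of rule 2 but the environment (word-finally) is not met → [ɡ].
/l/ (between /u/ and /p/): rule 3 targets it, but not word-finally → unchanged [l].
/ɡ/ — word-final, word-finally — surfaces as [k] (rule 2).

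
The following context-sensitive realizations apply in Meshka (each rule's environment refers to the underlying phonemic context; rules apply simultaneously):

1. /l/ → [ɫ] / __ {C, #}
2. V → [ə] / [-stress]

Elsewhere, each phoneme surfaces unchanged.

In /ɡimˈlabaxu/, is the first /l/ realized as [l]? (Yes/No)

Yes

/l/ — between /m/ and /a/; rule 1 does not apply here → [l].
The actual realization is [l], which matches [l].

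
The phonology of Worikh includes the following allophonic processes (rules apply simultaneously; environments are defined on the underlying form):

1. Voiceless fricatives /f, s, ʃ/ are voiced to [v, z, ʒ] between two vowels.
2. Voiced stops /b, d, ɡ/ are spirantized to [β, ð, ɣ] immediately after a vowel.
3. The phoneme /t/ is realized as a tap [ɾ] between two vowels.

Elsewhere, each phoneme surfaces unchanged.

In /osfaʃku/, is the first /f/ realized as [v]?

No

/f/ (between /s/ and /a/) fails the environment for rule 1, so it stays [f].
The actual realization is [f], not [v].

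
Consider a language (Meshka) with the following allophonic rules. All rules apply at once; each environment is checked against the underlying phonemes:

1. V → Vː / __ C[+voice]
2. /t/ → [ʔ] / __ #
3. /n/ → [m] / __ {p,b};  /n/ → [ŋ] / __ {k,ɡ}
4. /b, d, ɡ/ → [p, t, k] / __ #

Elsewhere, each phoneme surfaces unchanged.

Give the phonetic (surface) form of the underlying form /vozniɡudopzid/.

[voːzniːɡuːdopziːt]

/o/ meets the environment for rule 1 (before a voiced consonant) → [oː].
/n/ (between /z/ and /i/) fails the environment for rule 3, so it stays [n].
/i/ (between /n/ and /ɡ/) occurs before a voiced consonant → [iː] by rule 1.
/ɡ/ (between /i/ and /u/): rule 4 targets it, but not word-finally → unchanged [ɡ].
/u/ — between /ɡ/ and /d/, before a voiced consonant — surfaces as [uː] (rule 1).
/d/ (between /u/ and /o/) fails the environment for rule 4, so it stays [d].
/o/ — between /d/ and /p/; rule 1 does not apply here → [o].
/i/ (between /z/ and /d/): before a voiced consonant, so rule 1 applies → [iː].
/d/ meets the environment for rule 4 (word-finally) → [t].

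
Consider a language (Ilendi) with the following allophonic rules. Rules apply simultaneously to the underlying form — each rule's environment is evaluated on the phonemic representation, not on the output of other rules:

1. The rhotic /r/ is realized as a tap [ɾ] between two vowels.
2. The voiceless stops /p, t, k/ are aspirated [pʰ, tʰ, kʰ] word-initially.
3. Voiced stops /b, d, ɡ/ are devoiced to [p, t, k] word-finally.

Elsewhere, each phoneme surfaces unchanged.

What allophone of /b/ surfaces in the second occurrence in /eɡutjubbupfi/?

[b]

/b/ — between /b/ and /u/; rule 3 does not apply here → [b].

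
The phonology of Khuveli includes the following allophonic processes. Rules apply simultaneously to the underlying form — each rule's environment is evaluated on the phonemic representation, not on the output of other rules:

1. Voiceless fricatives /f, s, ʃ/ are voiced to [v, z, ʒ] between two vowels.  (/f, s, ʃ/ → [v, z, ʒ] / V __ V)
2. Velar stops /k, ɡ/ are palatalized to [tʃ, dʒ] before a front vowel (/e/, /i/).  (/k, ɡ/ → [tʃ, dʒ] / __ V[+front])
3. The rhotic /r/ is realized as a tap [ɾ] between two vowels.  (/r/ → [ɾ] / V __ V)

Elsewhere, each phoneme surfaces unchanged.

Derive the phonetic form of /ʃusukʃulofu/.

/ʃ/ (word-initial) fails the environment for rule 1, so it stays [ʃ].
/u/ (between /ʃ/ and /s/) is unaffected → [u].
/s/ meets the environment for rule 1 (between two vowels) → [z].
/u/ (between /s/ and /k/): no rule targets it → [u].
/k/ (between /u/ and /ʃ/) is in the target of rule 2 but the environment (before a front vowel) is not met → [k].
/ʃ/ (between /k/ and /u/) fails the environment for rule 1, so it stays [ʃ].
/u/ stays [u].
/l/ — not in any rule's target class → [l].
/o/ (between /l/ and /f/): no rule targets it → [o].
/f/ meets the environment for rule 1 (between two vowels) → [v].
/u/ — not in any rule's target class → [u].

[ʃuzukʃulovu]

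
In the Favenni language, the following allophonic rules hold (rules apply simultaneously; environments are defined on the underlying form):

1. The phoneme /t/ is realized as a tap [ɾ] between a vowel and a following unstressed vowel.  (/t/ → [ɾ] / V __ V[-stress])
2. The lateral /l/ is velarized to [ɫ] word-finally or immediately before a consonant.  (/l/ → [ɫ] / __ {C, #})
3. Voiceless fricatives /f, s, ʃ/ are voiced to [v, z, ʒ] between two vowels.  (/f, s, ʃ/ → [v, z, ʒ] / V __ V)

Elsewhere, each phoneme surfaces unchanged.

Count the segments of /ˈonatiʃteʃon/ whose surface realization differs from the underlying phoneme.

Segments that undergo a rule: /t/ → [ɾ] (rule 1); /ʃ/ → [ʒ] (rule 3).
All other segments surface unchanged.

2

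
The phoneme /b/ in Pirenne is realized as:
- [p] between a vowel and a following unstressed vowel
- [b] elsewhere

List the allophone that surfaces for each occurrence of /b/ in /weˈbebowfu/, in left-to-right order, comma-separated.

Occurrence 1 (position 3): no conditioning environment matches → elsewhere allophone [b].
Occurrence 2 (position 5): between a vowel and a following unstressed vowel → [p].

[b], [p]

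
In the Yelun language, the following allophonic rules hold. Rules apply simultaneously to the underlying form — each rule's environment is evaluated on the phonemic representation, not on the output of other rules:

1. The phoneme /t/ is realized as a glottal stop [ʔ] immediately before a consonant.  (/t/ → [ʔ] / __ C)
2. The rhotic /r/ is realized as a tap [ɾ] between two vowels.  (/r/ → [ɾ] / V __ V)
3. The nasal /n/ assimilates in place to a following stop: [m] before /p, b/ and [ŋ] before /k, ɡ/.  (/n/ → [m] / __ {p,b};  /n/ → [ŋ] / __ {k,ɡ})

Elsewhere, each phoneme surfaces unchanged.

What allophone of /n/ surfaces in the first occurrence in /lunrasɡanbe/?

/n/ — between /u/ and /r/; rule 3 does not apply here → [n].

[n]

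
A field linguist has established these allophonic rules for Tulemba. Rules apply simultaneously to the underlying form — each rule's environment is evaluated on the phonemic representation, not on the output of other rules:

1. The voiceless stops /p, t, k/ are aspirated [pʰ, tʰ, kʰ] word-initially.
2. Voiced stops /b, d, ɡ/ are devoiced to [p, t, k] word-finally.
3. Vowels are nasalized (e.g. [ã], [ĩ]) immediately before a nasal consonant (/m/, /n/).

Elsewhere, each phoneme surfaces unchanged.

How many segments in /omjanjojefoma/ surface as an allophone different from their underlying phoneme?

3

Segments that undergo a rule: /o/ → [õ] (rule 3); /a/ → [ã] (rule 3); /o/ → [õ] (rule 3).
All other segments surface unchanged.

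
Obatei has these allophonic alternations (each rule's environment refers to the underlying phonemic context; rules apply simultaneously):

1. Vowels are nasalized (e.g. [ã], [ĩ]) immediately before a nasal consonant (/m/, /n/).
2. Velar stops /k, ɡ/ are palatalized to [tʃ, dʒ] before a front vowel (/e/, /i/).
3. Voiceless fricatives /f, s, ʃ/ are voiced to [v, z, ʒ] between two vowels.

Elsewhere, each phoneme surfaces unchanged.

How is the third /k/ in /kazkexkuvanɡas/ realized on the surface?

/k/ — between /x/ and /u/; rule 2 does not apply here → [k].

[k]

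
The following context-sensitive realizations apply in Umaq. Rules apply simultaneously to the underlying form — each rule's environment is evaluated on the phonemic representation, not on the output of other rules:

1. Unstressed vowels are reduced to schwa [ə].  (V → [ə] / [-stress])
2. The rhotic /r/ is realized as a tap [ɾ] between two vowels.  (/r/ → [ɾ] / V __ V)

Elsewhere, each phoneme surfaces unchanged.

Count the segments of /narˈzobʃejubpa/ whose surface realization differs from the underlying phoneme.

Segments that undergo a rule: /a/ → [ə] (rule 1); /e/ → [ə] (rule 1); /u/ → [ə] (rule 1); /a/ → [ə] (rule 1).
All other segments surface unchanged.

4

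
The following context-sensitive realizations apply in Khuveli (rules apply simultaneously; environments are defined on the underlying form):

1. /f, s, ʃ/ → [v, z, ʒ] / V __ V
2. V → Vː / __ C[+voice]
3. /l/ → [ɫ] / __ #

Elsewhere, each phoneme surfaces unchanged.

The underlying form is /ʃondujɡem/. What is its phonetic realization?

/ʃ/ (word-initial) is in the target of rule 1 but the environment (between two vowels) is not met → [ʃ].
Rule 2 applies to /o/ (between /ʃ/ and /n/: before a voiced consonant) → [oː].
/n/ (between /o/ and /d/): no rule targets it → [n].
/d/ stays [d].
Rule 2 applies to /u/ (between /d/ and /j/: before a voiced consonant) → [uː].
/j/ — not in any rule's target class → [j].
/ɡ/ (between /j/ and /e/): no rule targets it → [ɡ].
/e/ meets the environment for rule 2 (before a voiced consonant) → [eː].
/m/ stays [m].

[ʃoːnduːjɡeːm]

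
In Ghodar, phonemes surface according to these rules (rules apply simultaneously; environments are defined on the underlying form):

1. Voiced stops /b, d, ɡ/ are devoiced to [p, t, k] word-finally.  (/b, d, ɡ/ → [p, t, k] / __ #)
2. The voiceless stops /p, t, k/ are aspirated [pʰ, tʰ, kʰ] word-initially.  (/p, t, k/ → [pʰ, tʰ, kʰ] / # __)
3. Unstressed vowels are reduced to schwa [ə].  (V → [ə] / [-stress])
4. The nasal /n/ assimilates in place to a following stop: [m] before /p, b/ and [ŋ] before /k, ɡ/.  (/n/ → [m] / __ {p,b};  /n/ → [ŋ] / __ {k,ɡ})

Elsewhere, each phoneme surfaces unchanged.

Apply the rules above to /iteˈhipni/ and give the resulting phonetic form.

/i/ — word-initial, in an unstressed syllable — surfaces as [ə] (rule 3).
/t/ (between /i/ and /e/) fails the environment for rule 2, so it stays [t].
/e/ — between /t/ and /h/, in an unstressed syllable — surfaces as [ə] (rule 3).
/h/ stays [h].
/i/ (between /h/ and /p/) fails the environment for rule 3, so it stays [i].
/p/ (between /i/ and /n/): rule 2 targets it, but not word-initially → unchanged [p].
/n/ (between /p/ and /i/) is in the target of rule 4 but the environment (before a labial or velar stop) is not met → [n].
/i/ (word-final): in an unstressed syllable, so rule 3 applies → [ə].

[ətəˈhipnə]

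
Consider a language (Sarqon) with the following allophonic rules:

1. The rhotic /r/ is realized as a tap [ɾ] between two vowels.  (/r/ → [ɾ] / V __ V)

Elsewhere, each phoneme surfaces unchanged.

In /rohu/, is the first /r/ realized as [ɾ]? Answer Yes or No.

/r/ (word-initial) fails the environment for rule 1, so it stays [r].
The actual realization is [r], not [ɾ].

No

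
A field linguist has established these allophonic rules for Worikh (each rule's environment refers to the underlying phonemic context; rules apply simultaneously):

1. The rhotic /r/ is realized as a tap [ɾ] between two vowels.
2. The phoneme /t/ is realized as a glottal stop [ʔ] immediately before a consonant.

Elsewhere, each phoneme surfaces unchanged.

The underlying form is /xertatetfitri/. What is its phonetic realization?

/r/ — between /e/ and /t/; rule 1 does not apply here → [r].
/t/ (between /r/ and /a/) is in the target of rule 2 but the environment (immediately before a consonant) is not met → [t].
/t/ (between /a/ and /e/): rule 2 targets it, but not immediately before a consonant → unchanged [t].
/t/ (between /e/ and /f/) occurs immediately before a consonant → [ʔ] by rule 2.
/t/ (between /i/ and /r/) occurs immediately before a consonant → [ʔ] by rule 2.
/r/ (between /t/ and /i/) is in the target of rule 1 but the environment (between two vowels) is not met → [r].

[xertateʔfiʔri]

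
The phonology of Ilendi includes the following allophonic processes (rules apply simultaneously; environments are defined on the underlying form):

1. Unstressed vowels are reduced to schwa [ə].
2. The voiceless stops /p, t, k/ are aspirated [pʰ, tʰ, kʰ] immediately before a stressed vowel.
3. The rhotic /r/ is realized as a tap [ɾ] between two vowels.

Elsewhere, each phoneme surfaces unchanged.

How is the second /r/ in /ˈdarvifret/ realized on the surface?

/r/ (between /f/ and /e/): rule 3 targets it, but not between two vowels → unchanged [r].

[r]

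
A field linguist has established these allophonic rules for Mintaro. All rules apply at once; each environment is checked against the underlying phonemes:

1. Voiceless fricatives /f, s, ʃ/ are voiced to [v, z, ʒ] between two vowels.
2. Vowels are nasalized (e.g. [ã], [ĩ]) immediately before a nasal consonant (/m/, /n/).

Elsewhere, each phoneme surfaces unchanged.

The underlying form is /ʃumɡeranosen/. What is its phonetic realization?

[ʃũmɡerãnozẽn]

/ʃ/ (word-initial) fails the environment for rule 1, so it stays [ʃ].
/u/ (between /ʃ/ and /m/): before a nasal consonant, so rule 2 applies → [ũ].
/m/ — not in any rule's target class → [m].
/ɡ/ stays [ɡ].
/e/ (between /ɡ/ and /r/) is in the target of rule 2 but the environment (before a nasal consonant) is not met → [e].
/r/ (between /e/ and /a/) is unaffected → [r].
/a/ — between /r/ and /n/, before a nasal consonant — surfaces as [ã] (rule 2).
/n/ (between /a/ and /o/): no rule targets it → [n].
/o/ — between /n/ and /s/; rule 2 does not apply here → [o].
/s/ (between /o/ and /e/) occurs between two vowels → [z] by rule 1.
/e/ (between /s/ and /n/): before a nasal consonant, so rule 2 applies → [ẽ].
/n/ (word-final): no rule targets it → [n].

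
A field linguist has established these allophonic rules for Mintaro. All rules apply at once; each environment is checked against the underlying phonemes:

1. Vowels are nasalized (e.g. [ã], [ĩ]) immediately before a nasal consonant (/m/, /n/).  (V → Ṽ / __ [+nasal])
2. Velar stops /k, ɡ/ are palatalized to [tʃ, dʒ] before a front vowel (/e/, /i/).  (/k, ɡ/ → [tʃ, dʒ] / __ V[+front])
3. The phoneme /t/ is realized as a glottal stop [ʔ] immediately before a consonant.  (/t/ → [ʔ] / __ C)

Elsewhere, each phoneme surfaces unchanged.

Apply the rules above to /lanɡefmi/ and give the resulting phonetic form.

/l/ — not in any rule's target class → [l].
/a/ (between /l/ and /n/): before a nasal consonant, so rule 1 applies → [ã].
/n/ stays [n].
/ɡ/ meets the environment for rule 2 (before a front vowel) → [dʒ].
/e/ (between /ɡ/ and /f/): rule 1 targets it, but not before a nasal consonant → unchanged [e].
/f/ stays [f].
/m/ stays [m].
/i/ — word-final; rule 1 does not apply here → [i].

[lãndʒefmi]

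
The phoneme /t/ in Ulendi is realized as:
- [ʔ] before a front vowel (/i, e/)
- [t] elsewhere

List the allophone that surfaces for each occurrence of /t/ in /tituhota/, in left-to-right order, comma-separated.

[ʔ], [t], [t]

Occurrence 1 (position 1): before a front vowel (/i, e/) → [ʔ].
Occurrence 2 (position 3): no conditioning environment matches → elsewhere allophone [t].
Occurrence 3 (position 7): no conditioning environment matches → elsewhere allophone [t].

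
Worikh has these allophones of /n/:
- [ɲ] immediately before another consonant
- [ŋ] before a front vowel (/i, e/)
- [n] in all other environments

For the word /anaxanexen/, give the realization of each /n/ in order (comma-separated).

[n], [ŋ], [n]

Occurrence 1 (position 2): no conditioning environment matches → elsewhere allophone [n].
Occurrence 2 (position 6): before a front vowel (/i, e/) → [ŋ].
Occurrence 3 (position 10): no conditioning environment matches → elsewhere allophone [n].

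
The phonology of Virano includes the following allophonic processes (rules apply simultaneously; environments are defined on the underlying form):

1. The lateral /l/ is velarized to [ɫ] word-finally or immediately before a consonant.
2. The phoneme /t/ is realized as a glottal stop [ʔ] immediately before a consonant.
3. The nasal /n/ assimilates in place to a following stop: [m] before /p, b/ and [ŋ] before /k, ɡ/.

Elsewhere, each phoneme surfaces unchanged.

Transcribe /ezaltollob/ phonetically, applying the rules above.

/e/ (word-initial): no rule targets it → [e].
/z/ (between /e/ and /a/) is unaffected → [z].
/a/ (between /z/ and /l/) is unaffected → [a].
/l/ meets the environment for rule 1 (word-finally or immediately before a consonant) → [ɫ].
/t/ (between /l/ and /o/) fails the environment for rule 2, so it stays [t].
/o/ (between /t/ and /l/): no rule targets it → [o].
/l/ meets the environment for rule 1 (word-finally or immediately before a consonant) → [ɫ].
/l/ — between /l/ and /o/; rule 1 does not apply here → [l].
/o/ — not in any rule's target class → [o].
/b/ stays [b].

[ezaɫtoɫlob]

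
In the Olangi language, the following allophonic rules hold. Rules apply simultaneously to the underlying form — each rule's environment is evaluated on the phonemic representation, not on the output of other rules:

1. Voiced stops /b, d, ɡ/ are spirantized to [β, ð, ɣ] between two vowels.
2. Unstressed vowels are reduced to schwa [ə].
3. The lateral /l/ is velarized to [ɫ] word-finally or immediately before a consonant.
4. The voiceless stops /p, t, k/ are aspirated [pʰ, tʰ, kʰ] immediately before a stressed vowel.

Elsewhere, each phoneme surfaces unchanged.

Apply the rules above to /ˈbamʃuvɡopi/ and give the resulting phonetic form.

[ˈbamʃəvɡəpə]

/b/ (word-initial): rule 1 targets it, but not between two vowels → unchanged [b].
/a/ (between /b/ and /m/): rule 2 targets it, but not in an unstressed syllable → unchanged [a].
/m/ — not in any rule's target class → [m].
/ʃ/ stays [ʃ].
/u/ (between /ʃ/ and /v/) occurs in an unstressed syllable → [ə] by rule 2.
/v/ — not in any rule's target class → [v].
/ɡ/ — between /v/ and /o/; rule 1 does not apply here → [ɡ].
Rule 2 applies to /o/ (between /ɡ/ and /p/: in an unstressed syllable) → [ə].
/p/ (between /o/ and /i/) is in the target of rule 4 but the environment (immediately before a stressed vowel) is not met → [p].
/i/ (word-final): in an unstressed syllable, so rule 2 applies → [ə].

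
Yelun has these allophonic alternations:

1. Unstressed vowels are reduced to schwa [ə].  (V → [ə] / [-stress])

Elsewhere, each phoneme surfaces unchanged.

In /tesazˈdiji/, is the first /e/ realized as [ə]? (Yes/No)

Yes

/e/ — between /t/ and /s/, in an unstressed syllable — surfaces as [ə] (rule 1).
The actual realization is [ə], which matches [ə].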